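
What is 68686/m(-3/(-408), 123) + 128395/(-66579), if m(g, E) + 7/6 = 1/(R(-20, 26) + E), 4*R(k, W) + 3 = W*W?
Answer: -31966629885805/541353849 ≈ -59049.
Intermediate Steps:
R(k, W) = -¾ + W²/4 (R(k, W) = -¾ + (W*W)/4 = -¾ + W²/4)
m(g, E) = -7/6 + 1/(673/4 + E) (m(g, E) = -7/6 + 1/((-¾ + (¼)*26²) + E) = -7/6 + 1/((-¾ + (¼)*676) + E) = -7/6 + 1/((-¾ + 169) + E) = -7/6 + 1/(673/4 + E))
68686/m(-3/(-408), 123) + 128395/(-66579) = 68686/(((-4687 - 28*123)/(6*(673 + 4*123)))) + 128395/(-66579) = 68686/(((-4687 - 3444)/(6*(673 + 492)))) + 128395*(-1/66579) = 68686/(((⅙)*(-8131)/1165)) - 128395/66579 = 68686/(((⅙)*(1/1165)*(-8131))) - 128395/66579 = 68686/(-8131/6990) - 128395/66579 = 68686*(-6990/8131) - 128395/66579 = -480115140/8131 - 128395/66579 = -31966629885805/541353849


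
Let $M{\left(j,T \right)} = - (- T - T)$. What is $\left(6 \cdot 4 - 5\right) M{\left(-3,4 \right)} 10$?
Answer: $1520$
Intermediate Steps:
$M{\left(j,T \right)} = 2 T$ ($M{\left(j,T \right)} = - \left(-2\right) T = 2 T$)
$\left(6 \cdot 4 - 5\right) M{\left(-3,4 \right)} 10 = \left(6 \cdot 4 - 5\right) 2 \cdot 4 \cdot 10 = \left(24 - 5\right) 8 \cdot 10 = 19 \cdot 8 \cdot 10 = 152 \cdot 10 = 1520$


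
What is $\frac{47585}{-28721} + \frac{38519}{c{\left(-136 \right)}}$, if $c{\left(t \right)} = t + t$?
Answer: $- \frac{1119247319}{7812112} \approx -143.27$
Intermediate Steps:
$c{\left(t \right)} = 2 t$
$\frac{47585}{-28721} + \frac{38519}{c{\left(-136 \right)}} = \frac{47585}{-28721} + \frac{38519}{2 \left(-136\right)} = 47585 \left(- \frac{1}{28721}\right) + \frac{38519}{-272} = - \frac{47585}{28721} + 38519 \left(- \frac{1}{272}\right) = - \frac{47585}{28721} - \frac{38519}{272} = - \frac{1119247319}{7812112}$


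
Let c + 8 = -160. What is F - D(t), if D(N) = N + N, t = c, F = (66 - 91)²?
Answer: 961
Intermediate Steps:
c = -168 (c = -8 - 160 = -168)
F = 625 (F = (-25)² = 625)
t = -168
D(N) = 2*N
F - D(t) = 625 - 2*(-168) = 625 - 1*(-336) = 625 + 336 = 961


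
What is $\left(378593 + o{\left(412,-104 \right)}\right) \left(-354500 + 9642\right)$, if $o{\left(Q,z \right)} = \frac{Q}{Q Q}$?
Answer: $- \frac{26895530079993}{206} \approx -1.3056 \cdot 10^{11}$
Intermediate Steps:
$o{\left(Q,z \right)} = \frac{1}{Q}$ ($o{\left(Q,z \right)} = \frac{Q}{Q^{2}} = \frac{1}{Q}$)
$\left(378593 + o{\left(412,-104 \right)}\right) \left(-354500 + 9642\right) = \left(378593 + \frac{1}{412}\right) \left(-354500 + 9642\right) = \left(378593 + \frac{1}{412}\right) \left(-344858\right) = \frac{155980317}{412} \left(-344858\right) = - \frac{26895530079993}{206}$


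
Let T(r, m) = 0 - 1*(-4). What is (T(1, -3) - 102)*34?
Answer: -3332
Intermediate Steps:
T(r, m) = 4 (T(r, m) = 0 + 4 = 4)
(T(1, -3) - 102)*34 = (4 - 102)*34 = -98*34 = -3332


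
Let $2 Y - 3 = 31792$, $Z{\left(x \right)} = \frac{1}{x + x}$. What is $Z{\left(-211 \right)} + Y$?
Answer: $\frac{3354372}{211} \approx 15898.0$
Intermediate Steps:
$Z{\left(x \right)} = \frac{1}{2 x}$
$Y = \frac{31795}{2}$ ($Y = \frac{3}{2} + \frac{1}{2} \cdot 31792 = \frac{3}{2} + 15896 = \frac{31795}{2} \approx 15898.0$)
$Z{\left(-211 \right)} + Y = \frac{1}{2 \left(-211\right)} + \frac{31795}{2} = \frac{1}{2} \left(- \frac{1}{211}\right) + \frac{31795}{2} = - \frac{1}{422} + \frac{31795}{2} = \frac{3354372}{211}$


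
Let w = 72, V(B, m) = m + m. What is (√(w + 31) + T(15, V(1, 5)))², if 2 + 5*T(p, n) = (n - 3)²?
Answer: 4784/25 + 94*√103/5 ≈ 382.16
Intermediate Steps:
V(B, m) = 2*m
T(p, n) = -⅖ + (-3 + n)²/5 (T(p, n) = -⅖ + (n - 3)²/5 = -⅖ + (-3 + n)²/5)
(√(w + 31) + T(15, V(1, 5)))² = (√(72 + 31) + (-⅖ + (-3 + 2*5)²/5))² = (√103 + (-⅖ + (-3 + 10)²/5))² = (√103 + (-⅖ + (⅕)*7²))² = (√103 + (-⅖ + (⅕)*49))² = (√103 + (-⅖ + 49/5))² = (√103 + 47/5)² = (47/5 + √103)²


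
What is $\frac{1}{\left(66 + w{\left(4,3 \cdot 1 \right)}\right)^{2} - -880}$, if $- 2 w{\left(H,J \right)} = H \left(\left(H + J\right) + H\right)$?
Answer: $\frac{1}{2816} \approx 0.00035511$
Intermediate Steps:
$w{\left(H,J \right)} = - \frac{H \left(J + 2 H\right)}{2}$ ($w{\left(H,J \right)} = - \frac{H \left(\left(H + J\right) + H\right)}{2} = - \frac{H \left(J + 2 H\right)}{2}$)
$\frac{1}{\left(66 + w{\left(4,3 \cdot 1 \right)}\right)^{2} - -880} = \frac{1}{\left(66 - 2 \left(3 \cdot 1 + 2 \cdot 4\right)\right)^{2} - -880} = \frac{1}{\left(66 - 2 \left(3 + 8\right)\right)^{2} + 880} = \frac{1}{\left(66 - 2 \cdot 11\right)^{2} + 880} = \frac{1}{\left(66 - 22\right)^{2} + 880} = \frac{1}{44^{2} + 880} = \frac{1}{1936 + 880} = \frac{1}{2816}$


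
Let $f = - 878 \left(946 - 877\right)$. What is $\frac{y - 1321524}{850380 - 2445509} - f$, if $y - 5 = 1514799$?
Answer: $\frac{96635911798}{1595129} \approx 60582.0$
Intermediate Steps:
$y = 1514804$ ($y = 5 + 1514799 = 1514804$)
$f = -60582$ ($f = \left(-878\right) 69 = -60582$)
$\frac{y - 1321524}{850380 - 2445509} - f = \frac{1514804 - 1321524}{850380 - 2445509} - -60582 = \frac{193280}{-1595129} + 60582 = 193280 \left(- \frac{1}{1595129}\right) + 60582 = - \frac{193280}{1595129} + 60582 = \frac{96635911798}{1595129}$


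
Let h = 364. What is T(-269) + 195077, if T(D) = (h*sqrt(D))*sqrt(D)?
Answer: 97161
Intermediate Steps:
T(D) = 364*D (T(D) = (364*sqrt(D))*sqrt(D) = 364*D)
T(-269) + 195077 = 364*(-269) + 195077 = -97916 + 195077 = 97161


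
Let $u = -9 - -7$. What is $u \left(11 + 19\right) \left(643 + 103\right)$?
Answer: $-44760$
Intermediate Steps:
$u = -2$ ($u = -9 + 7 = -2$)
$u \left(11 + 19\right) \left(643 + 103\right) = - 2 \left(11 + 19\right) \left(643 + 103\right) = \left(-2\right) 30 \cdot 746 = \left(-60\right) 746 = -44760$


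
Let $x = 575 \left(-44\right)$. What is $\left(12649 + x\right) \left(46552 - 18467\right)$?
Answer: $-355303335$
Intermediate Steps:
$x = -25300$
$\left(12649 + x\right) \left(46552 - 18467\right) = \left(12649 - 25300\right) \left(46552 - 18467\right) = \left(-12651\right) 28085 = -355303335$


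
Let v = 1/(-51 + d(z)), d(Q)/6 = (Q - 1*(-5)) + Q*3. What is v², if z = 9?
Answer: 1/38025 ≈ 2.6298e-5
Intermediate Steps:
d(Q) = 30 + 24*Q (d(Q) = 6*((Q - 1*(-5)) + Q*3) = 6*((Q + 5) + 3*Q) = 6*((5 + Q) + 3*Q) = 6*(5 + 4*Q) = 30 + 24*Q)
v = 1/195 (v = 1/(-51 + (30 + 24*9)) = 1/(-51 + (30 + 216)) = 1/(-51 + 246) = 1/195 ≈ 0.0051282)
v² = (1/195)² = 1/38025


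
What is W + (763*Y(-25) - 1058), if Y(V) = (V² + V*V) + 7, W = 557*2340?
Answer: 2261413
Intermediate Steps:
W = 1303380
Y(V) = 7 + 2*V² (Y(V) = (V² + V²) + 7 = 2*V² + 7 = 7 + 2*V²)
W + (763*Y(-25) - 1058) = 1303380 + (763*(7 + 2*(-25)²) - 1058) = 1303380 + (763*(7 + 2*625) - 1058) = 1303380 + (763*(7 + 1250) - 1058) = 1303380 + (763*1257 - 1058) = 1303380 + (959091 - 1058) = 1303380 + 958033 = 2261413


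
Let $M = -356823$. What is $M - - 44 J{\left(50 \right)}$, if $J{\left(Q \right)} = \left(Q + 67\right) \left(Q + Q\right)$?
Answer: $157977$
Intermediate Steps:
$J{\left(Q \right)} = 2 Q \left(67 + Q\right)$ ($J{\left(Q \right)} = \left(67 + Q\right) 2 Q = 2 Q \left(67 + Q\right)$)
$M - - 44 J{\left(50 \right)} = -356823 - - 44 \cdot 2 \cdot 50 \left(67 + 50\right) = -356823 - - 44 \cdot 2 \cdot 50 \cdot 117 = -356823 - \left(-44\right) 11700 = -356823 - -514800 = -356823 + 514800 = 157977$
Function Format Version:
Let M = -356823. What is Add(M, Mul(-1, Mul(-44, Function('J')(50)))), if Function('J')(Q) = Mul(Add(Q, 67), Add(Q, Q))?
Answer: 157977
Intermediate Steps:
Function('J')(Q) = Mul(2, Q, Add(67, Q)) (Function('J')(Q) = Mul(Add(67, Q), Mul(2, Q)) = Mul(2, Q, Add(67, Q)))
Add(M, Mul(-1, Mul(-44, Function('J')(50)))) = Add(-356823, Mul(-1, Mul(-44, Mul(2, 50, Add(67, 50))))) = Add(-356823, Mul(-1, Mul(-44, Mul(2, 50, 117)))) = Add(-356823, Mul(-1, Mul(-44, 11700))) = Add(-356823, Mul(-1, -514800)) = Add(-356823, 514800) = 157977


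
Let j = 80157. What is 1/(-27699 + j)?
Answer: 1/52458 ≈ 1.9063e-5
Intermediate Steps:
1/(-27699 + j) = 1/(-27699 + 80157) = 1/52458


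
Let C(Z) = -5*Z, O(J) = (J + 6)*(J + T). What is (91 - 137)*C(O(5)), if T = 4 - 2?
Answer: 17710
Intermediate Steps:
T = 2
O(J) = (2 + J)*(6 + J) (O(J) = (J + 6)*(J + 2) = (6 + J)*(2 + J) = (2 + J)*(6 + J))
(91 - 137)*C(O(5)) = (91 - 137)*(-5*(12 + 5**2 + 8*5)) = -(-230)*(12 + 25 + 40) = -(-230)*77 = -46*(-385) = 17710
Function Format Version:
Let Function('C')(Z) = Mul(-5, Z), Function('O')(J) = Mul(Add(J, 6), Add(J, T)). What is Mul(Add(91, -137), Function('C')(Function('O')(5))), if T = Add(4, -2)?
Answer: 17710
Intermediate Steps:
T = 2
Function('O')(J) = Mul(Add(2, J), Add(6, J)) (Function('O')(J) = Mul(Add(J, 6), Add(J, 2)) = Mul(Add(6, J), Add(2, J)) = Mul(Add(2, J), Add(6, J)))
Mul(Add(91, -137), Function('C')(Function('O')(5))) = Mul(Add(91, -137), Mul(-5, Add(12, Pow(5, 2), Mul(8, 5)))) = Mul(-46, Mul(-5, Add(12, 25, 40))) = Mul(-46, Mul(-5, 77)) = Mul(-46, -385) = 17710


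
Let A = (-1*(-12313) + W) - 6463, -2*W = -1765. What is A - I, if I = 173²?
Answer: -46393/2 ≈ -23197.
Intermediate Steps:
W = 1765/2 (W = -½*(-1765) = 1765/2 ≈ 882.50)
I = 29929
A = 13465/2 (A = (-1*(-12313) + 1765/2) - 6463 = (12313 + 1765/2) - 6463 = 26391/2 - 6463 = 13465/2 ≈ 6732.5)
A - I = 13465/2 - 1*29929 = 13465/2 - 29929 = -46393/2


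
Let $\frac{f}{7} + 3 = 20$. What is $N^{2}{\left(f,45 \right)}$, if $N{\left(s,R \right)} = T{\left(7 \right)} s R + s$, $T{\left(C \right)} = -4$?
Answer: $453732601$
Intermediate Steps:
$f = 119$ ($f = -21 + 7 \cdot 20 = -21 + 140 = 119$)
$N{\left(s,R \right)} = s - 4 R s$ ($N{\left(s,R \right)} = - 4 s R + s = - 4 R s + s = s - 4 R s$)
$N^{2}{\left(f,45 \right)} = \left(119 \left(1 - 180\right)\right)^{2} = \left(119 \left(-179\right)\right)^{2} = \left(-21301\right)^{2} = 453732601$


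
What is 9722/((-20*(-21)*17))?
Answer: 4861/3570 ≈ 1.3616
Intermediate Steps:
9722/((-20*(-21)*17)) = 9722/((420*17)) = 9722/7140 = 9722*(1/7140) = 4861/3570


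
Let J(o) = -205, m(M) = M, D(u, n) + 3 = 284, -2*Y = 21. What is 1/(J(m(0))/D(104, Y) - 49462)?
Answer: -281/13899027 ≈ -2.0217e-5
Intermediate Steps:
Y = -21/2 (Y = -½*21 = -21/2 ≈ -10.500)
D(u, n) = 281 (D(u, n) = -3 + 284 = 281)
1/(J(m(0))/D(104, Y) - 49462) = 1/(-205/281 - 49462) = 1/(-13899027/281) = -281/13899027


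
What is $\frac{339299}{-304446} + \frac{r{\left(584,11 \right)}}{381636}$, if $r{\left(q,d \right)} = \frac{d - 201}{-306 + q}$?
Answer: $- \frac{2999826675361}{2691678326364} \approx -1.1145$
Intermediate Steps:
$r{\left(q,d \right)} = \frac{-201 + d}{-306 + q}$
$\frac{339299}{-304446} + \frac{r{\left(584,11 \right)}}{381636} = \frac{339299}{-304446} + \frac{\frac{1}{-306 + 584} \left(-201 + 11\right)}{381636} = 339299 \left(- \frac{1}{304446}\right) + \frac{1}{278} \left(-190\right) \frac{1}{381636} = - \frac{339299}{304446} + \frac{1}{278} \left(-190\right) \frac{1}{381636} = - \frac{339299}{304446} - \frac{95}{53047404} = - \frac{2999826675361}{2691678326364}$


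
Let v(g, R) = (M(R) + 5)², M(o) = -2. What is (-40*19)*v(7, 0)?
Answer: -6840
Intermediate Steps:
v(g, R) = 9 (v(g, R) = (-2 + 5)² = 3² = 9)
(-40*19)*v(7, 0) = -40*19*9 = -760*9 = -6840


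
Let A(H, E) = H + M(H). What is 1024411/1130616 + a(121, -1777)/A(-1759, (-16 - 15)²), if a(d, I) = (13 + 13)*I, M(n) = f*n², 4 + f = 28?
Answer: 76016616011603/83955230859960 ≈ 0.90544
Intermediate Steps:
f = 24 (f = -4 + 28 = 24)
M(n) = 24*n²
a(d, I) = 26*I
A(H, E) = H + 24*H²
1024411/1130616 + a(121, -1777)/A(-1759, (-16 - 15)²) = 1024411/1130616 + (26*(-1777))/((-1759*(1 + 24*(-1759)))) = 1024411*(1/1130616) - 46202*(-1/(1759*(1 - 42216))) = 1024411/1130616 - 46202/((-1759*(-42215))) = 1024411/1130616 - 46202/74256185 = 76016616011603/83955230859960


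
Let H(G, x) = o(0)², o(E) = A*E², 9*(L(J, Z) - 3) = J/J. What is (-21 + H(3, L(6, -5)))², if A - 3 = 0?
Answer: 441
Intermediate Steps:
A = 3 (A = 3 + 0 = 3)
L(J, Z) = 28/9 (L(J, Z) = 3 + (J/J)/9 = 3 + (⅑)*1 = 3 + ⅑ = 28/9)
o(E) = 3*E²
H(G, x) = 0 (H(G, x) = (3*0²)² = (3*0)² = 0² = 0)
(-21 + H(3, L(6, -5)))² = (-21 + 0)² = (-21)² = 441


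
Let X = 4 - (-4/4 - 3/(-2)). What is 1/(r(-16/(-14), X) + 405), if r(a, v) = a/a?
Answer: 1/406 ≈ 0.0024631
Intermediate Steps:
X = 7/2 (X = 4 - (-4*¼ - 3*(-½)) = 4 - (-1 + 3/2) = 4 - 1*½ = 4 - ½ = 7/2 ≈ 3.5000)
r(a, v) = 1
1/(r(-16/(-14), X) + 405) = 1/(1 + 405) = 1/406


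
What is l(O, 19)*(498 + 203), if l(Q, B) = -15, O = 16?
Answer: -10515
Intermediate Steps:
l(O, 19)*(498 + 203) = -15*(498 + 203) = -15*701 = -10515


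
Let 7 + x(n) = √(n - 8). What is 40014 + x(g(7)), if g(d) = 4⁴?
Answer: 40007 + 2*√62 ≈ 40023.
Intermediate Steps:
g(d) = 256
x(n) = -7 + √(-8 + n) (x(n) = -7 + √(n - 8) = -7 + √(-8 + n))
40014 + x(g(7)) = 40014 + (-7 + √(-8 + 256)) = 40014 + (-7 + √248) = 40014 + (-7 + 2*√62) = 40007 + 2*√62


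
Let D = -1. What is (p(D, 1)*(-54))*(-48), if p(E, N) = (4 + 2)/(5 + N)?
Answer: 2592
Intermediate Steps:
p(E, N) = 6/(5 + N)
(p(D, 1)*(-54))*(-48) = ((6/(5 + 1))*(-54))*(-48) = ((6/6)*(-54))*(-48) = ((6*(1/6))*(-54))*(-48) = (1*(-54))*(-48) = -54*(-48) = 2592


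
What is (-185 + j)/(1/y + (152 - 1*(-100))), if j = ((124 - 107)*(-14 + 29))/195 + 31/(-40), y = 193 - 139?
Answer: -2589921/3538340 ≈ -0.73196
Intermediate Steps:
y = 54
j = 277/520 (j = (17*15)*(1/195) + 31*(-1/40) = 255*(1/195) - 31/40 = 17/13 - 31/40 = 277/520 ≈ 0.53269)
(-185 + j)/(1/y + (152 - 1*(-100))) = (-185 + 277/520)/(1/54 + (152 - 1*(-100))) = -95923/(520*(1/54 + (152 + 100))) = -95923/(520*(1/54 + 252)) = -95923/(520*13609/54) = -95923/520*54/13609 = -2589921/3538340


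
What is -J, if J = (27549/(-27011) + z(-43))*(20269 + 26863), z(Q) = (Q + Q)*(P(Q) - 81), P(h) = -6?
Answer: -9523904466396/27011 ≈ -3.5259e+8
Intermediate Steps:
z(Q) = -174*Q (z(Q) = (Q + Q)*(-6 - 81) = (2*Q)*(-87) = -174*Q)
J = 9523904466396/27011 (J = (27549/(-27011) - 174*(-43))*(20269 + 26863) = (27549*(-1/27011) + 7482)*47132 = (-27549/27011 + 7482)*47132 = (202068753/27011)*47132 = 9523904466396/27011 ≈ 3.5259e+8)
-J = -1*9523904466396/27011 = -9523904466396/27011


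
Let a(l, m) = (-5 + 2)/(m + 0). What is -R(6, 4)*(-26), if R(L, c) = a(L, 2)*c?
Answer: -156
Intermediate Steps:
a(l, m) = -3/m
R(L, c) = -3*c/2 (R(L, c) = (-3/2)*c = (-3*1/2)*c = -3*c/2)
-R(6, 4)*(-26) = -(-3/2*4)*(-26) = -(-6)*(-26) = -1*156 = -156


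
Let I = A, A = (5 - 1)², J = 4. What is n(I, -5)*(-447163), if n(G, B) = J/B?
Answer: 1788652/5 ≈ 3.5773e+5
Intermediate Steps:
A = 16 (A = 4² = 16)
I = 16
n(G, B) = 4/B
n(I, -5)*(-447163) = (4/(-5))*(-447163) = (4*(-⅕))*(-447163) = -⅘*(-447163) = 1788652/5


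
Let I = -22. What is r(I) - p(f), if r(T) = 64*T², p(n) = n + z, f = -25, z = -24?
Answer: 31025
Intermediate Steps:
p(n) = -24 + n (p(n) = n - 24 = -24 + n)
r(I) - p(f) = 64*(-22)² - (-24 - 25) = 64*484 - 1*(-49) = 30976 + 49 = 31025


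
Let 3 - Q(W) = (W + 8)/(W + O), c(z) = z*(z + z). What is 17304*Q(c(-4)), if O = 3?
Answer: 32136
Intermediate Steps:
c(z) = 2*z**2 (c(z) = z*(2*z) = 2*z**2)
Q(W) = 3 - (8 + W)/(3 + W) (Q(W) = 3 - (W + 8)/(W + 3) = 3 - (8 + W)/(3 + W))
17304*Q(c(-4)) = 17304*((1 + 2*(2*(-4)**2))/(3 + 2*(-4)**2)) = 17304*((1 + 2*(2*16))/(3 + 2*16)) = 17304*((1 + 2*32)/(3 + 32)) = 17304*((1 + 64)/35) = 17304*((1/35)*65) = 17304*(13/7) = 32136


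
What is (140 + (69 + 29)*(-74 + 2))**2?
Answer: 47831056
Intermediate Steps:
(140 + (69 + 29)*(-74 + 2))**2 = (140 + 98*(-72))**2 = (140 - 7056)**2 = (-6916)**2 = 47831056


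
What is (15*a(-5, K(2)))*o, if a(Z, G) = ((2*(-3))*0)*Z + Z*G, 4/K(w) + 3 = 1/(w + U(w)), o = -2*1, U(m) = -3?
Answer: -150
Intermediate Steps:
o = -2
K(w) = 4/(-3 + 1/(-3 + w)) (K(w) = 4/(-3 + 1/(w - 3)) = 4/(-3 + 1/(-3 + w)))
a(Z, G) = G*Z (a(Z, G) = (-6*0)*Z + G*Z = 0*Z + G*Z = 0 + G*Z = G*Z)
(15*a(-5, K(2)))*o = (15*((4*(3 - 1*2)/(-10 + 3*2))*(-5)))*(-2) = (15*((4*(3 - 2)/(-10 + 6))*(-5)))*(-2) = (15*((4*1/(-4))*(-5)))*(-2) = (15*((4*(-¼)*1)*(-5)))*(-2) = (15*(-1*(-5)))*(-2) = (15*5)*(-2) = 75*(-2) = -150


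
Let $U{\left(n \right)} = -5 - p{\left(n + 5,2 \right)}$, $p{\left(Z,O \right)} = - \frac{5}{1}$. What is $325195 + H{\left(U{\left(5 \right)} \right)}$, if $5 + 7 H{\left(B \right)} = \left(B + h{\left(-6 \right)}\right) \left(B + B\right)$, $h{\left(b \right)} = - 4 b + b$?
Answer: $\frac{2276360}{7} \approx 3.2519 \cdot 10^{5}$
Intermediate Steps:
$h{\left(b \right)} = - 3 b$
$p{\left(Z,O \right)} = -5$ ($p{\left(Z,O \right)} = \left(-5\right) 1 = -5$)
$U{\left(n \right)} = 0$ ($U{\left(n \right)} = -5 - -5 = -5 + 5 = 0$)
$H{\left(B \right)} = - \frac{5}{7} + \frac{2 B \left(18 + B\right)}{7}$ ($H{\left(B \right)} = - \frac{5}{7} + \frac{\left(B - -18\right) \left(B + B\right)}{7} = - \frac{5}{7} + \frac{\left(B + 18\right) 2 B}{7} = - \frac{5}{7} + \frac{\left(18 + B\right) 2 B}{7} = - \frac{5}{7} + \frac{2 B \left(18 + B\right)}{7}$)
$325195 + H{\left(U{\left(5 \right)} \right)} = 325195 + \left(- \frac{5}{7} + \frac{2 \cdot 0^{2}}{7} + \frac{36}{7} \cdot 0\right) = 325195 + \left(- \frac{5}{7} + \frac{2}{7} \cdot 0 + 0\right) = 325195 + \left(- \frac{5}{7} + 0 + 0\right) = 325195 - \frac{5}{7} = \frac{2276360}{7}$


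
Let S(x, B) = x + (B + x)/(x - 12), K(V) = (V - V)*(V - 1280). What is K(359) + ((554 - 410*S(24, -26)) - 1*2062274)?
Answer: -6214475/3 ≈ -2.0715e+6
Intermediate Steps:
K(V) = 0 (K(V) = 0*(-1280 + V) = 0)
S(x, B) = x + (B + x)/(-12 + x)
K(359) + ((554 - 410*S(24, -26)) - 1*2062274) = 0 + ((554 - 410*(-26 + 24² - 11*24)/(-12 + 24)) - 1*2062274) = 0 + ((554 - 410*(-26 + 576 - 264)/12) - 2062274) = 0 + ((554 - 205*286/6) - 2062274) = 0 + ((554 - 410*143/6) - 2062274) = 0 + ((554 - 29315/3) - 2062274) = 0 + (-27653/3 - 2062274) = 0 - 6214475/3 = -6214475/3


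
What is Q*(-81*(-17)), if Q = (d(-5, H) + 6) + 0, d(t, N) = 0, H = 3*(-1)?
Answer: 8262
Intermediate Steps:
H = -3
Q = 6 (Q = (0 + 6) + 0 = 6 + 0 = 6)
Q*(-81*(-17)) = 6*(-81*(-17)) = 6*1377 = 8262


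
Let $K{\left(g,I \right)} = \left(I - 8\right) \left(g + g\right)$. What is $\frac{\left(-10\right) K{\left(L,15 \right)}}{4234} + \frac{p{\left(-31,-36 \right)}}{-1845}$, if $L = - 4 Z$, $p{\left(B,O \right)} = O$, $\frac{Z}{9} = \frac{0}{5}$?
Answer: $\frac{4}{205} \approx 0.019512$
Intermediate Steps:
$Z = 0$ ($Z = 9 \cdot \frac{0}{5} = 9 \cdot 0 \cdot \frac{1}{5} = 9 \cdot 0 = 0$)
$L = 0$ ($L = \left(-4\right) 0 = 0$)
$K{\left(g,I \right)} = 2 g \left(-8 + I\right)$ ($K{\left(g,I \right)} = \left(-8 + I\right) 2 g = 2 g \left(-8 + I\right)$)
$\frac{\left(-10\right) K{\left(L,15 \right)}}{4234} + \frac{p{\left(-31,-36 \right)}}{-1845} = \frac{\left(-10\right) 2 \cdot 0 \left(-8 + 15\right)}{4234} - \frac{36}{-1845} = - 10 \cdot 2 \cdot 0 \cdot 7 \cdot \frac{1}{4234} - - \frac{4}{205} = \left(-10\right) 0 \cdot \frac{1}{4234} + \frac{4}{205} = 0 \cdot \frac{1}{4234} + \frac{4}{205} = 0 + \frac{4}{205} = \frac{4}{205}$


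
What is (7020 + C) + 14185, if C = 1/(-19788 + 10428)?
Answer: 198478799/9360 ≈ 21205.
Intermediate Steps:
C = -1/9360 (C = 1/(-9360) = -1/9360 ≈ -0.00010684)
(7020 + C) + 14185 = (7020 - 1/9360) + 14185 = 65707199/9360 + 14185 = 198478799/9360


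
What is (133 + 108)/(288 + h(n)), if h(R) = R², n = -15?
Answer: 241/513 ≈ 0.46979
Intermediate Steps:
(133 + 108)/(288 + h(n)) = (133 + 108)/(288 + (-15)²) = 241/(288 + 225) = 241/513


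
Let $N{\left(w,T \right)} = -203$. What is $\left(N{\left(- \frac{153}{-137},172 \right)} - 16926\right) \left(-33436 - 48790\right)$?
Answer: $1408449154$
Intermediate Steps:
$\left(N{\left(- \frac{153}{-137},172 \right)} - 16926\right) \left(-33436 - 48790\right) = \left(-203 - 16926\right) \left(-33436 - 48790\right) = \left(-17129\right) \left(-82226\right) = 1408449154$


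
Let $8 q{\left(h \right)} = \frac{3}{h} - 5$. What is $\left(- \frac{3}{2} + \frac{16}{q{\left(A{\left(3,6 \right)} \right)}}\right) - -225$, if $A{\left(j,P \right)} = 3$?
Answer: $\frac{383}{2} \approx 191.5$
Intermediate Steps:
$q{\left(h \right)} = - \frac{5}{8} + \frac{3}{8 h}$ ($q{\left(h \right)} = \frac{\frac{3}{h} - 5}{8} = \frac{-5 + \frac{3}{h}}{8} = - \frac{5}{8} + \frac{3}{8 h}$)
$\left(- \frac{3}{2} + \frac{16}{q{\left(A{\left(3,6 \right)} \right)}}\right) - -225 = \left(- \frac{3}{2} + \frac{16}{\frac{1}{8} \cdot \frac{1}{3} \left(3 - 15\right)}\right) - -225 = \left(\left(-3\right) \frac{1}{2} + \frac{16}{\frac{1}{8} \cdot \frac{1}{3} \left(3 - 15\right)}\right) + 225 = \left(- \frac{3}{2} + \frac{16}{\frac{1}{8} \cdot \frac{1}{3} \left(-12\right)}\right) + 225 = \left(- \frac{3}{2} + \frac{16}{- \frac{1}{2}}\right) + 225 = \left(- \frac{3}{2} + 16 \left(-2\right)\right) + 225 = \left(- \frac{3}{2} - 32\right) + 225 = - \frac{67}{2} + 225 = \frac{383}{2}$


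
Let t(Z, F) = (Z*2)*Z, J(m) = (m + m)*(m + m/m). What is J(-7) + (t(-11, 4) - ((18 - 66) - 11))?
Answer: 385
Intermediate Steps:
J(m) = 2*m*(1 + m) (J(m) = (2*m)*(m + 1) = (2*m)*(1 + m) = 2*m*(1 + m))
t(Z, F) = 2*Z² (t(Z, F) = (2*Z)*Z = 2*Z²)
J(-7) + (t(-11, 4) - ((18 - 66) - 11)) = 2*(-7)*(1 - 7) + (2*(-11)² - ((18 - 66) - 11)) = 2*(-7)*(-6) + (2*121 - (-48 - 11)) = 84 + (242 - 1*(-59)) = 84 + (242 + 59) = 84 + 301 = 385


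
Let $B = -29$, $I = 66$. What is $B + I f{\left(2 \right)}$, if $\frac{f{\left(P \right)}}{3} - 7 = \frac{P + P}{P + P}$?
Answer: $1555$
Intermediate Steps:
$f{\left(P \right)} = 24$ ($f{\left(P \right)} = 21 + 3 \frac{P + P}{P + P} = 21 + 3 \frac{2 P}{2 P} = 21 + 3 \cdot 2 P \frac{1}{2 P} = 21 + 3 \cdot 1 = 21 + 3 = 24$)
$B + I f{\left(2 \right)} = -29 + 66 \cdot 24 = -29 + 1584 = 1555$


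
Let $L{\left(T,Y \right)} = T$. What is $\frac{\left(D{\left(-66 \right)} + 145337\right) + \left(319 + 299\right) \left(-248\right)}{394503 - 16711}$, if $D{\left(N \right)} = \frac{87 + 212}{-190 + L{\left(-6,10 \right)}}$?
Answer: $- \frac{1553991}{74047232} \approx -0.020986$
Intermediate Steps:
$D{\left(N \right)} = - \frac{299}{196}$ ($D{\left(N \right)} = \frac{87 + 212}{-190 - 6} = \frac{299}{-196} = 299 \left(- \frac{1}{196}\right) = - \frac{299}{196}$)
$\frac{\left(D{\left(-66 \right)} + 145337\right) + \left(319 + 299\right) \left(-248\right)}{394503 - 16711} = \frac{\left(- \frac{299}{196} + 145337\right) + \left(319 + 299\right) \left(-248\right)}{394503 - 16711} = \frac{\frac{28485753}{196} + 618 \left(-248\right)}{377792} = \left(\frac{28485753}{196} - 153264\right) \frac{1}{377792} = \left(- \frac{1553991}{196}\right) \frac{1}{377792} = - \frac{1553991}{74047232}$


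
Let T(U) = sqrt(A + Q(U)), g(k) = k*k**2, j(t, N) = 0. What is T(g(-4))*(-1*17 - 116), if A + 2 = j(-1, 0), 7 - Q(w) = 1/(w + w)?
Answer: -133*sqrt(1282)/16 ≈ -297.63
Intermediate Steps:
Q(w) = 7 - 1/(2*w) (Q(w) = 7 - 1/(w + w) = 7 - 1/(2*w))
A = -2 (A = -2 + 0 = -2)
g(k) = k**3
T(U) = sqrt(5 - 1/(2*U)) (T(U) = sqrt(-2 + (7 - 1/(2*U))) = sqrt(5 - 1/(2*U)))
T(g(-4))*(-1*17 - 116) = (sqrt(20 - 2/((-4)**3))/2)*(-1*17 - 116) = (sqrt(20 - 2/(-64))/2)*(-17 - 116) = (sqrt(20 - 2*(-1/64))/2)*(-133) = (sqrt(20 + 1/32)/2)*(-133) = (sqrt(641/32)/2)*(-133) = ((sqrt(1282)/8)/2)*(-133) = (sqrt(1282)/16)*(-133) = -133*sqrt(1282)/16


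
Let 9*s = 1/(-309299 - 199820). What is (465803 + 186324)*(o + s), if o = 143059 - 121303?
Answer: 65008934229257725/4582071 ≈ 1.4188e+10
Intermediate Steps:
s = -1/4582071 (s = 1/(9*(-309299 - 199820)) = (⅑)/(-509119) = (⅑)*(-1/509119) = -1/4582071 ≈ -2.1824e-7)
o = 21756
(465803 + 186324)*(o + s) = (465803 + 186324)*(21756 - 1/4582071) = 652127*(99687536675/4582071) = 65008934229257725/4582071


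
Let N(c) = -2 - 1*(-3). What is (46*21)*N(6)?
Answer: 966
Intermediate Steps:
N(c) = 1 (N(c) = -2 + 3 = 1)
(46*21)*N(6) = (46*21)*1 = 966*1 = 966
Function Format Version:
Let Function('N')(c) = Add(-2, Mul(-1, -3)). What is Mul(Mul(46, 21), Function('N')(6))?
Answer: 966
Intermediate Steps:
Function('N')(c) = 1 (Function('N')(c) = Add(-2, 3) = 1)
Mul(Mul(46, 21), Function('N')(6)) = Mul(Mul(46, 21), 1) = Mul(966, 1) = 966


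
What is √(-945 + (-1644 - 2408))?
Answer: I*√4997 ≈ 70.689*I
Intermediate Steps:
√(-945 + (-1644 - 2408)) = √(-945 - 4052) = √(-4997) = I*√4997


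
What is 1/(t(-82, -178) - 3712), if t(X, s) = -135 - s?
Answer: -1/3669 ≈ -0.00027255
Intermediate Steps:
1/(t(-82, -178) - 3712) = 1/((-135 - 1*(-178)) - 3712) = 1/((-135 + 178) - 3712) = 1/(43 - 3712) = 1/(-3669) = -1/3669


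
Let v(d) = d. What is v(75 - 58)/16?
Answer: 17/16 ≈ 1.0625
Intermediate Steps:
v(75 - 58)/16 = (75 - 58)/16 = 17*(1/16) = 17/16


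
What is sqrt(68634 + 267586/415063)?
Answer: 2*sqrt(24430146403546)/37733 ≈ 261.98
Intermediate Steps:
sqrt(68634 + 267586/415063) = sqrt(68634 + 267586*(1/415063)) = sqrt(68634 + 24326/37733) = sqrt(2589791048/37733) = 2*sqrt(24430146403546)/37733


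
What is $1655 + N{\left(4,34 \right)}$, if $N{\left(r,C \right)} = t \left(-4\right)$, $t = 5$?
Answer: $1635$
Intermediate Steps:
$N{\left(r,C \right)} = -20$ ($N{\left(r,C \right)} = 5 \left(-4\right) = -20$)
$1655 + N{\left(4,34 \right)} = 1655 - 20 = 1635$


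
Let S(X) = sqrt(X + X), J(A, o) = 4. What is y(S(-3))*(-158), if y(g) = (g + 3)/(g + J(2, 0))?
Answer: 158*(-sqrt(6) + 3*I)/(sqrt(6) - 4*I) ≈ -129.27 - 17.592*I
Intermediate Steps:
S(X) = sqrt(2)*sqrt(X) (S(X) = sqrt(2*X) = sqrt(2)*sqrt(X))
y(g) = (3 + g)/(4 + g) (y(g) = (g + 3)/(g + 4) = (3 + g)/(4 + g))
y(S(-3))*(-158) = ((3 + sqrt(2)*sqrt(-3))/(4 + sqrt(2)*sqrt(-3)))*(-158) = ((3 + sqrt(2)*(I*sqrt(3)))/(4 + sqrt(2)*(I*sqrt(3))))*(-158) = ((3 + I*sqrt(6))/(4 + I*sqrt(6)))*(-158) = -158*(3 + I*sqrt(6))/(4 + I*sqrt(6))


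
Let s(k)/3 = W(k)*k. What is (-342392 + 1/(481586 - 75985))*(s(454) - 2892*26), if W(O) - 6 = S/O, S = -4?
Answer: 1329862571971416/57943 ≈ 2.2951e+10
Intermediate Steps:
W(O) = 6 - 4/O
s(k) = 3*k*(6 - 4/k) (s(k) = 3*((6 - 4/k)*k) = 3*(k*(6 - 4/k)) = 3*k*(6 - 4/k))
(-342392 + 1/(481586 - 75985))*(s(454) - 2892*26) = (-342392 + 1/(481586 - 75985))*((-12 + 18*454) - 2892*26) = (-342392 + 1/405601)*((-12 + 8172) - 75192) = (-342392 + 1/405601)*(8160 - 75192) = -138874537591/405601*(-67032) = 1329862571971416/57943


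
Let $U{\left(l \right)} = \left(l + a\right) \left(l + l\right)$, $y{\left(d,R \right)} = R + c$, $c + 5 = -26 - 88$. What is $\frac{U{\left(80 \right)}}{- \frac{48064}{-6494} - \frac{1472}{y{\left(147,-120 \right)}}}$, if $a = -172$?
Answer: $- \frac{356975180}{328851} \approx -1085.5$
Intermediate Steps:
$c = -119$ ($c = -5 - 114 = -119$)
$y{\left(d,R \right)} = -119 + R$ ($y{\left(d,R \right)} = R - 119 = -119 + R$)
$U{\left(l \right)} = 2 l \left(-172 + l\right)$ ($U{\left(l \right)} = \left(l - 172\right) \left(l + l\right) = \left(-172 + l\right) 2 l = 2 l \left(-172 + l\right)$)
$\frac{U{\left(80 \right)}}{- \frac{48064}{-6494} - \frac{1472}{y{\left(147,-120 \right)}}} = \frac{2 \cdot 80 \left(-172 + 80\right)}{- \frac{48064}{-6494} - \frac{1472}{-119 - 120}} = \frac{2 \cdot 80 \left(-92\right)}{\left(-48064\right) \left(- \frac{1}{6494}\right) - \frac{1472}{-239}} = - \frac{14720}{\frac{24032}{3247} - - \frac{1472}{239}} = - \frac{14720}{\frac{24032}{3247} + \frac{1472}{239}} = - \frac{14720}{\frac{10523232}{776033}} = \left(-14720\right) \frac{776033}{10523232} = - \frac{356975180}{328851}$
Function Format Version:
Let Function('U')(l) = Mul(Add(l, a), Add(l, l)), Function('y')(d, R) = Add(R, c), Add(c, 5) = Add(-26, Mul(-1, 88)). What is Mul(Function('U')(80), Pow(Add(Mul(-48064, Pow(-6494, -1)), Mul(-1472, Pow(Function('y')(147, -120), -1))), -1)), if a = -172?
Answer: Rational(-356975180, 328851) ≈ -1085.5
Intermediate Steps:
c = -119 (c = Add(-5, Add(-26, Mul(-1, 88))) = Add(-5, Add(-26, -88)) = Add(-5, -114) = -119)
Function('y')(d, R) = Add(-119, R) (Function('y')(d, R) = Add(R, -119) = Add(-119, R))
Function('U')(l) = Mul(2, l, Add(-172, l)) (Function('U')(l) = Mul(Add(l, -172), Add(l, l)) = Mul(Add(-172, l), Mul(2, l)) = Mul(2, l, Add(-172, l)))
Mul(Function('U')(80), Pow(Add(Mul(-48064, Pow(-6494, -1)), Mul(-1472, Pow(Function('y')(147, -120), -1))), -1)) = Mul(Mul(2, 80, Add(-172, 80)), Pow(Add(Mul(-48064, Pow(-6494, -1)), Mul(-1472, Pow(Add(-119, -120), -1))), -1)) = Mul(Mul(2, 80, -92), Pow(Add(Mul(-48064, Rational(-1, 6494)), Mul(-1472, Pow(-239, -1))), -1)) = Mul(-14720, Pow(Add(Rational(24032, 3247), Mul(-1472, Rational(-1, 239))), -1)) = Mul(-14720, Pow(Add(Rational(24032, 3247), Rational(1472, 239)), -1)) = Mul(-14720, Pow(Rational(10523232, 776033), -1)) = Mul(-14720, Rational(776033, 10523232)) = Rational(-356975180, 328851)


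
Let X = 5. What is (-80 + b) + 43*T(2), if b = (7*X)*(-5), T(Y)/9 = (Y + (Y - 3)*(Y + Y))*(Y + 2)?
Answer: -3351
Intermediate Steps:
T(Y) = 9*(2 + Y)*(Y + 2*Y*(-3 + Y)) (T(Y) = 9*((Y + (Y - 3)*(Y + Y))*(Y + 2)) = 9*((Y + (-3 + Y)*(2*Y))*(2 + Y)) = 9*((Y + 2*Y*(-3 + Y))*(2 + Y)) = 9*((2 + Y)*(Y + 2*Y*(-3 + Y))) = 9*(2 + Y)*(Y + 2*Y*(-3 + Y)))
b = -175 (b = (7*5)*(-5) = 35*(-5) = -175)
(-80 + b) + 43*T(2) = (-80 - 175) + 43*(9*2*(-10 - 1*2 + 2*2²)) = -255 + 43*(9*2*(-10 - 2 + 2*4)) = -255 + 43*(9*2*(-10 - 2 + 8)) = -255 + 43*(9*2*(-4)) = -255 + 43*(-72) = -255 - 3096 = -3351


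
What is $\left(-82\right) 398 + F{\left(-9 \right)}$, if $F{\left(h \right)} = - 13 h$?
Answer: $-32519$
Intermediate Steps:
$\left(-82\right) 398 + F{\left(-9 \right)} = \left(-82\right) 398 - -117 = -32636 + 117 = -32519$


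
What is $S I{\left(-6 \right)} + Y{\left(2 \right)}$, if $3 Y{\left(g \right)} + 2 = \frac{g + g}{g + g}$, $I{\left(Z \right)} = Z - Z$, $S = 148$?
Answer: $- \frac{1}{3} \approx -0.33333$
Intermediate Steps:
$I{\left(Z \right)} = 0$
$Y{\left(g \right)} = - \frac{1}{3}$ ($Y{\left(g \right)} = - \frac{2}{3} + \frac{\left(g + g\right) \frac{1}{g + g}}{3} = - \frac{2}{3} + \frac{2 g \frac{1}{2 g}}{3} = - \frac{2}{3} + \frac{1}{3} \cdot 1 = - \frac{2}{3} + \frac{1}{3} = - \frac{1}{3}$)
$S I{\left(-6 \right)} + Y{\left(2 \right)} = 148 \cdot 0 - \frac{1}{3} = 0 - \frac{1}{3} = - \frac{1}{3}$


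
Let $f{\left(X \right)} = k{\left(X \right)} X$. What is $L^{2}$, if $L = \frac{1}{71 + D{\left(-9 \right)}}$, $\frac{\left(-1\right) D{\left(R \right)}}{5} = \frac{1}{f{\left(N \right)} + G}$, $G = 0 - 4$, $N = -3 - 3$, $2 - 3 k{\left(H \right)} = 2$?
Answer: $\frac{16}{83521} \approx 0.00019157$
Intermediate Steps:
$k{\left(H \right)} = 0$ ($k{\left(H \right)} = \frac{2}{3} - \frac{2}{3} = 0$)
$N = -6$ ($N = -3 - 3 = -6$)
$G = -4$ ($G = 0 - 4 = -4$)
$f{\left(X \right)} = 0$ ($f{\left(X \right)} = 0 X = 0$)
$D{\left(R \right)} = \frac{5}{4}$ ($D{\left(R \right)} = - \frac{5}{0 - 4} = - \frac{5}{-4} = \left(-5\right) \left(- \frac{1}{4}\right) = \frac{5}{4}$)
$L = \frac{4}{289}$ ($L = \frac{1}{71 + \frac{5}{4}} = \frac{1}{\frac{289}{4}} = \frac{4}{289} \approx 0.013841$)
$L^{2} = \left(\frac{4}{289}\right)^{2} = \frac{16}{83521}$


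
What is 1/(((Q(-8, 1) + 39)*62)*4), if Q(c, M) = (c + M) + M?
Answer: 1/8184 ≈ 0.00012219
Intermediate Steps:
Q(c, M) = c + 2*M (Q(c, M) = (M + c) + M = c + 2*M)
1/(((Q(-8, 1) + 39)*62)*4) = 1/((((-8 + 2*1) + 39)*62)*4) = 1/((((-8 + 2) + 39)*62)*4) = 1/(((-6 + 39)*62)*4) = 1/((33*62)*4) = 1/(2046*4) = 1/8184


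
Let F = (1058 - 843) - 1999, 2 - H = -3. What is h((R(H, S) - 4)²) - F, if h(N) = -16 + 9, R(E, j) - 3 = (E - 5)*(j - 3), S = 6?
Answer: 1777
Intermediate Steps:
H = 5 (H = 2 - 1*(-3) = 2 + 3 = 5)
R(E, j) = 3 + (-5 + E)*(-3 + j) (R(E, j) = 3 + (E - 5)*(j - 3) = 3 + (-5 + E)*(-3 + j))
h(N) = -7
F = -1784 (F = 215 - 1999 = -1784)
h((R(H, S) - 4)²) - F = -7 - 1*(-1784) = -7 + 1784 = 1777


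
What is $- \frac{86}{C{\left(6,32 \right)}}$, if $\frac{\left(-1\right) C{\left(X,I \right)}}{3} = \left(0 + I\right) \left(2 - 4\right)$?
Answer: $- \frac{43}{96} \approx -0.44792$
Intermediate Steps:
$C{\left(X,I \right)} = 6 I$ ($C{\left(X,I \right)} = - 3 \left(0 + I\right) \left(2 - 4\right) = - 3 I \left(-2\right) = - 3 \left(- 2 I\right) = 6 I$)
$- \frac{86}{C{\left(6,32 \right)}} = - \frac{86}{6 \cdot 32} = - \frac{86}{192} = \left(-86\right) \frac{1}{192} = - \frac{43}{96}$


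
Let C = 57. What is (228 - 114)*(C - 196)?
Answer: -15846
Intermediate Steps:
(228 - 114)*(C - 196) = (228 - 114)*(57 - 196) = 114*(-139) = -15846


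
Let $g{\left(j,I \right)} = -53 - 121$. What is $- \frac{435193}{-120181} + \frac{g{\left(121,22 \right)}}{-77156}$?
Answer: $\frac{16799331301}{4636342618} \approx 3.6234$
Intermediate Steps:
$g{\left(j,I \right)} = -174$ ($g{\left(j,I \right)} = -53 - 121 = -174$)
$- \frac{435193}{-120181} + \frac{g{\left(121,22 \right)}}{-77156} = - \frac{435193}{-120181} - \frac{174}{-77156} = \left(-435193\right) \left(- \frac{1}{120181}\right) - - \frac{87}{38578} = \frac{435193}{120181} + \frac{87}{38578} = \frac{16799331301}{4636342618}$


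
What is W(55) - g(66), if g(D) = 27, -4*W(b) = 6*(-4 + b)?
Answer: -207/2 ≈ -103.50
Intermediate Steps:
W(b) = 6 - 3*b/2 (W(b) = -3*(-4 + b)/2 = -(-24 + 6*b)/4 = 6 - 3*b/2)
W(55) - g(66) = (6 - 3/2*55) - 1*27 = (6 - 165/2) - 27 = -153/2 - 27 = -207/2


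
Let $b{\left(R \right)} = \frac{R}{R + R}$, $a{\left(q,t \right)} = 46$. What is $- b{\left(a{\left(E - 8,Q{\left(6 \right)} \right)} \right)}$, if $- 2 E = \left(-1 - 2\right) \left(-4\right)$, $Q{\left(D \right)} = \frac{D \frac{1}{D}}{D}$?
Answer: $- \frac{1}{2} \approx -0.5$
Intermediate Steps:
$Q{\left(D \right)} = \frac{1}{D}$ ($Q{\left(D \right)} = 1 \frac{1}{D} = \frac{1}{D}$)
$E = -6$ ($E = - \frac{\left(-1 - 2\right) \left(-4\right)}{2} = - \frac{\left(-3\right) \left(-4\right)}{2} = \left(- \frac{1}{2}\right) 12 = -6$)
$b{\left(R \right)} = \frac{1}{2}$ ($b{\left(R \right)} = \frac{R}{2 R} = \frac{1}{2 R} R = \frac{1}{2}$)
$- b{\left(a{\left(E - 8,Q{\left(6 \right)} \right)} \right)} = \left(-1\right) \frac{1}{2} = - \frac{1}{2}$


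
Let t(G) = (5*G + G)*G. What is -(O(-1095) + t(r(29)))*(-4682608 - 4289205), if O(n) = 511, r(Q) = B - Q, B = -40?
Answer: 260873406601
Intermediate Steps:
r(Q) = -40 - Q
t(G) = 6*G² (t(G) = (6*G)*G = 6*G²)
-(O(-1095) + t(r(29)))*(-4682608 - 4289205) = -(511 + 6*(-40 - 1*29)²)*(-4682608 - 4289205) = -(511 + 6*(-40 - 29)²)*(-8971813) = -(511 + 6*(-69)²)*(-8971813) = -(511 + 6*4761)*(-8971813) = -(511 + 28566)*(-8971813) = -29077*(-8971813) = -1*(-260873406601) = 260873406601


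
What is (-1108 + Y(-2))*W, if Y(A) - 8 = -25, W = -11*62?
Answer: 767250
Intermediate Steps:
W = -682
Y(A) = -17 (Y(A) = 8 - 25 = -17)
(-1108 + Y(-2))*W = (-1108 - 17)*(-682) = -1125*(-682) = 767250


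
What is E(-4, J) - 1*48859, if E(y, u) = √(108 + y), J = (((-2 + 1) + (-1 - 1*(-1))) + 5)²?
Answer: -48859 + 2*√26 ≈ -48849.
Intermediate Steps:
J = 16 (J = ((-1 + (-1 + 1)) + 5)² = ((-1 + 0) + 5)² = (-1 + 5)² = 4² = 16)
E(-4, J) - 1*48859 = √(108 - 4) - 1*48859 = √104 - 48859 = 2*√26 - 48859 = -48859 + 2*√26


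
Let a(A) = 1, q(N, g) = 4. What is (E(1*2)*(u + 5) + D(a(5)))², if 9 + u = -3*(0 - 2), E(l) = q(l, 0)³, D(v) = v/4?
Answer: 263169/16 ≈ 16448.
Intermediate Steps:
D(v) = v/4 (D(v) = v*(¼) = v/4)
E(l) = 64 (E(l) = 4³ = 64)
u = -3 (u = -9 - 3*(0 - 2) = -9 - 3*(-2) = -9 + 6 = -3)
(E(1*2)*(u + 5) + D(a(5)))² = (64*(-3 + 5) + (¼)*1)² = (64*2 + ¼)² = (128 + ¼)² = (513/4)² = 263169/16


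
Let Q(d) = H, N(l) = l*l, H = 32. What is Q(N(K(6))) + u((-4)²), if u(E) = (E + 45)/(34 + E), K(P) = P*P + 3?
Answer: 1661/50 ≈ 33.220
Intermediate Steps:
K(P) = 3 + P² (K(P) = P² + 3 = 3 + P²)
N(l) = l²
Q(d) = 32
u(E) = (45 + E)/(34 + E)
Q(N(K(6))) + u((-4)²) = 32 + (45 + (-4)²)/(34 + (-4)²) = 32 + (45 + 16)/(34 + 16) = 32 + 61/50 = 1661/50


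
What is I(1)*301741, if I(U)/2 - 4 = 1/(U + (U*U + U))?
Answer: 7845266/3 ≈ 2.6151e+6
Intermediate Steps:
I(U) = 8 + 2/(U² + 2*U) (I(U) = 8 + 2/(U + (U*U + U)) = 8 + 2/(U + (U² + U)) = 8 + 2/(U + (U + U²)) = 8 + 2/(U² + 2*U))
I(1)*301741 = (2*(1 + 4*1² + 8*1)/(1*(2 + 1)))*301741 = (2*1*(1 + 4*1 + 8)/3)*301741 = (2*1*(⅓)*(1 + 4 + 8))*301741 = (2*1*(⅓)*13)*301741 = (26/3)*301741 = 7845266/3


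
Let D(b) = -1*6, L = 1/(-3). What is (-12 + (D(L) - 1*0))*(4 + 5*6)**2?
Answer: -20808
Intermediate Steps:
L = -1/3 ≈ -0.33333
D(b) = -6
(-12 + (D(L) - 1*0))*(4 + 5*6)**2 = (-12 + (-6 - 1*0))*(4 + 5*6)**2 = (-12 + (-6 + 0))*(4 + 30)**2 = (-12 - 6)*34**2 = -18*1156 = -20808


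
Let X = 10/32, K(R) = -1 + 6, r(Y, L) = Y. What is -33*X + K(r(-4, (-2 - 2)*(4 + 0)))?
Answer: -85/16 ≈ -5.3125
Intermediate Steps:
K(R) = 5
X = 5/16 (X = 10*(1/32) = 5/16 ≈ 0.31250)
-33*X + K(r(-4, (-2 - 2)*(4 + 0))) = -33*5/16 + 5 = -165/16 + 5 = -85/16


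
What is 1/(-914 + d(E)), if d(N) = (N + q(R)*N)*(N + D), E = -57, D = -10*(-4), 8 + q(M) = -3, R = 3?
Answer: -1/10604 ≈ -9.4304e-5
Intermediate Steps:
q(M) = -11 (q(M) = -8 - 3 = -11)
D = 40
d(N) = -10*N*(40 + N) (d(N) = (N - 11*N)*(N + 40) = (-10*N)*(40 + N) = -10*N*(40 + N))
1/(-914 + d(E)) = 1/(-914 + 10*(-57)*(-40 - 1*(-57))) = 1/(-914 + 10*(-57)*(-40 + 57)) = 1/(-914 + 10*(-57)*17) = 1/(-914 - 9690) = 1/(-10604) = -1/10604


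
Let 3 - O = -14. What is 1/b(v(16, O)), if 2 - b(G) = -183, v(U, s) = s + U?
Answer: 1/185 ≈ 0.0054054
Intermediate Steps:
O = 17 (O = 3 - 1*(-14) = 3 + 14 = 17)
v(U, s) = U + s
b(G) = 185 (b(G) = 2 - 1*(-183) = 2 + 183 = 185)
1/b(v(16, O)) = 1/185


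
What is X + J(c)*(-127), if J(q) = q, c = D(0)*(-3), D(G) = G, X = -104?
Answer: -104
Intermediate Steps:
c = 0 (c = 0*(-3) = 0)
X + J(c)*(-127) = -104 + 0*(-127) = -104 + 0 = -104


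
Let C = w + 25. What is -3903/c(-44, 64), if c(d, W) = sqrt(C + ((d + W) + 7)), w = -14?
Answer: -3903*sqrt(38)/38 ≈ -633.15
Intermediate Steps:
C = 11 (C = -14 + 25 = 11)
c(d, W) = sqrt(18 + W + d) (c(d, W) = sqrt(11 + ((d + W) + 7)) = sqrt(11 + ((W + d) + 7)) = sqrt(11 + (7 + W + d)) = sqrt(18 + W + d))
-3903/c(-44, 64) = -3903/sqrt(18 + 64 - 44) = -3903*sqrt(38)/38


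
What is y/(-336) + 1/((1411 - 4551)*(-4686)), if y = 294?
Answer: -1609348/1839255 ≈ -0.87500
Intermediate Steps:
y/(-336) + 1/((1411 - 4551)*(-4686)) = 294/(-336) + 1/((1411 - 4551)*(-4686)) = 294*(-1/336) - 1/4686/(-3140) = -7/8 - 1/3140*(-1/4686) = -7/8 + 1/14714040 = -1609348/1839255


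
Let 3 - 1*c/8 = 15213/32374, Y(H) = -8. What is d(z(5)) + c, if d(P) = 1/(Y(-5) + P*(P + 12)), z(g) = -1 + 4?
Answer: 12138719/598919 ≈ 20.268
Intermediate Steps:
z(g) = 3
c = 327636/16187 (c = 24 - 121704/32374 = 24 - 8*15213/32374 = 24 - 60852/16187 = 327636/16187 ≈ 20.241)
d(P) = 1/(-8 + P*(12 + P)) (d(P) = 1/(-8 + P*(P + 12)) = 1/(-8 + P*(12 + P)))
d(z(5)) + c = 1/(-8 + 3² + 12*3) + 327636/16187 = 1/(-8 + 9 + 36) + 327636/16187 = 1/37 + 327636/16187 = 12138719/598919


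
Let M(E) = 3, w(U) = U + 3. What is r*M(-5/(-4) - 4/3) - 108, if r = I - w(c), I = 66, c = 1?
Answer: 78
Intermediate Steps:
w(U) = 3 + U
r = 62 (r = 66 - (3 + 1) = 66 - 1*4 = 66 - 4 = 62)
r*M(-5/(-4) - 4/3) - 108 = 62*3 - 108 = 186 - 108 = 78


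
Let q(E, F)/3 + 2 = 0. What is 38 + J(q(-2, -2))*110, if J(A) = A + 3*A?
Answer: -2602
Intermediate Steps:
q(E, F) = -6 (q(E, F) = -6 + 3*0 = -6 + 0 = -6)
J(A) = 4*A
38 + J(q(-2, -2))*110 = 38 + (4*(-6))*110 = 38 - 24*110 = 38 - 2640 = -2602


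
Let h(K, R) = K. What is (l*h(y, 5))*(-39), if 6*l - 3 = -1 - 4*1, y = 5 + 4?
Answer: 117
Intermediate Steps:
y = 9
l = -1/3 (l = 1/2 + (-1 - 4*1)/6 = 1/2 + (-1 - 4)/6 = 1/2 + (1/6)*(-5) = 1/2 - 5/6 = -1/3 ≈ -0.33333)
(l*h(y, 5))*(-39) = -1/3*9*(-39) = -3*(-39) = 117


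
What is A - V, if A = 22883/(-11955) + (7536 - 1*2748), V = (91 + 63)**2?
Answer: -226307123/11955 ≈ -18930.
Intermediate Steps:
V = 23716 (V = 154**2 = 23716)
A = 57217657/11955 (A = 22883*(-1/11955) + (7536 - 2748) = -22883/11955 + 4788 = 57217657/11955 ≈ 4786.1)
A - V = 57217657/11955 - 1*23716 = 57217657/11955 - 23716 = -226307123/11955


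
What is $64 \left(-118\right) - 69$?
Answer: $-7621$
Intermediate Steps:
$64 \left(-118\right) - 69 = -7552 - 69 = -7621$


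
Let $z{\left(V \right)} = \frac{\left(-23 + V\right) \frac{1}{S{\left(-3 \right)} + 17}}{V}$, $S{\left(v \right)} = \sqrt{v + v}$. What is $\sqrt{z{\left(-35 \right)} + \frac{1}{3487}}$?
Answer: $\frac{\sqrt{122045} \sqrt{\frac{202841 + 35 i \sqrt{6}}{17 + i \sqrt{6}}}}{122045} \approx 0.31028 - 0.022173 i$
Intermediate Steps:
$S{\left(v \right)} = \sqrt{2} \sqrt{v}$ ($S{\left(v \right)} = \sqrt{2 v} = \sqrt{2} \sqrt{v}$)
$z{\left(V \right)} = \frac{-23 + V}{V \left(17 + i \sqrt{6}\right)}$ ($z{\left(V \right)} = \frac{\left(-23 + V\right) \frac{1}{\sqrt{2} \sqrt{-3} + 17}}{V} = \frac{\left(-23 + V\right) \frac{1}{\sqrt{2} i \sqrt{3} + 17}}{V} = \frac{\left(-23 + V\right) \frac{1}{i \sqrt{6} + 17}}{V} = \frac{\left(-23 + V\right) \frac{1}{17 + i \sqrt{6}}}{V} = \frac{\frac{1}{17 + i \sqrt{6}} \left(-23 + V\right)}{V} = \frac{-23 + V}{V \left(17 + i \sqrt{6}\right)}$)
$\sqrt{z{\left(-35 \right)} + \frac{1}{3487}} = \sqrt{\frac{-23 - 35}{\left(-35\right) \left(17 + i \sqrt{6}\right)} + \frac{1}{3487}} = \sqrt{\left(- \frac{1}{35}\right) \frac{1}{17 + i \sqrt{6}} \left(-58\right) + \frac{1}{3487}} = \sqrt{\frac{58}{35 \left(17 + i \sqrt{6}\right)} + \frac{1}{3487}} = \sqrt{\frac{1}{3487} + \frac{58}{35 \left(17 + i \sqrt{6}\right)}}$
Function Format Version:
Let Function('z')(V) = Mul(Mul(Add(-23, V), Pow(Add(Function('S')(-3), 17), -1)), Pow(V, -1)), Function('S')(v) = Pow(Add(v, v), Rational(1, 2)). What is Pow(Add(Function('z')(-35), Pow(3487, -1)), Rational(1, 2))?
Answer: Mul(Rational(1, 122045), Pow(122045, Rational(1, 2)), Pow(Mul(Pow(Add(17, Mul(I, Pow(6, Rational(1, 2)))), -1), Add(202841, Mul(35, I, Pow(6, Rational(1, 2))))), Rational(1, 2))) ≈ Add(0.31028, Mul(-0.022173, I))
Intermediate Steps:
Function('S')(v) = Mul(Pow(2, Rational(1, 2)), Pow(v, Rational(1, 2))) (Function('S')(v) = Pow(Mul(2, v), Rational(1, 2)) = Mul(Pow(2, Rational(1, 2)), Pow(v, Rational(1, 2))))
Function('z')(V) = Mul(Pow(V, -1), Pow(Add(17, Mul(I, Pow(6, Rational(1, 2)))), -1), Add(-23, V)) (Function('z')(V) = Mul(Mul(Add(-23, V), Pow(Add(Mul(Pow(2, Rational(1, 2)), Pow(-3, Rational(1, 2))), 17), -1)), Pow(V, -1)) = Mul(Mul(Add(-23, V), Pow(Add(Mul(Pow(2, Rational(1, 2)), Mul(I, Pow(3, Rational(1, 2)))), 17), -1)), Pow(V, -1)) = Mul(Mul(Add(-23, V), Pow(Add(Mul(I, Pow(6, Rational(1, 2))), 17), -1)), Pow(V, -1)) = Mul(Mul(Add(-23, V), Pow(Add(17, Mul(I, Pow(6, Rational(1, 2)))), -1)), Pow(V, -1)) = Mul(Mul(Pow(Add(17, Mul(I, Pow(6, Rational(1, 2)))), -1), Add(-23, V)), Pow(V, -1)) = Mul(Pow(V, -1), Pow(Add(17, Mul(I, Pow(6, Rational(1, 2)))), -1), Add(-23, V)))
Pow(Add(Function('z')(-35), Pow(3487, -1)), Rational(1, 2)) = Pow(Add(Mul(Pow(-35, -1), Pow(Add(17, Mul(I, Pow(6, Rational(1, 2)))), -1), Add(-23, -35)), Pow(3487, -1)), Rational(1, 2)) = Pow(Add(Mul(Rational(-1, 35), Pow(Add(17, Mul(I, Pow(6, Rational(1, 2)))), -1), -58), Rational(1, 3487)), Rational(1, 2)) = Pow(Add(Mul(Rational(58, 35), Pow(Add(17, Mul(I, Pow(6, Rational(1, 2)))), -1)), Rational(1, 3487)), Rational(1, 2)) = Pow(Add(Rational(1, 3487), Mul(Rational(58, 35), Pow(Add(17, Mul(I, Pow(6, Rational(1, 2)))), -1))), Rational(1, 2))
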